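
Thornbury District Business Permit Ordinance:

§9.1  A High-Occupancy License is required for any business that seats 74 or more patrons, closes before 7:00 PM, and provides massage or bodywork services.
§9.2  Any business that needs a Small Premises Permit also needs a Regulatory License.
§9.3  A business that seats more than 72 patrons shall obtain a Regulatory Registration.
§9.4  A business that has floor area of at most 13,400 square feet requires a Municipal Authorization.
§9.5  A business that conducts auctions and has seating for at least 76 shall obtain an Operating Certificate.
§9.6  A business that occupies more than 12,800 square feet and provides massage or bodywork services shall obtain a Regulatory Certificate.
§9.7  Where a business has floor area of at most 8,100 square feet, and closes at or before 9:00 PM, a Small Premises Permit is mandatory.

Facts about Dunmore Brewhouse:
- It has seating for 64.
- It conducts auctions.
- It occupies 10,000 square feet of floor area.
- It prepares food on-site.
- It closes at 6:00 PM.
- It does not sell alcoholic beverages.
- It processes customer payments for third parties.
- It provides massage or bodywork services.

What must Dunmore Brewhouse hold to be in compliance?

§9.1 seating 64 < 74; closes 6:00 PM, at/before 7:00 PM; provides massage or bodywork services → High-Occupancy License not required.
§9.2 Small Premises Permit is not required → no effect.
§9.3 seating 64 ≤ 72 → Regulatory Registration not required.
§9.4 floor area 10,000 square feet ≤ 13,400 square feet → Municipal Authorization required.
§9.5 conducts auctions; seating 64 < 76 → Operating Certificate not required.
§9.6 floor area 10,000 square feet ≤ 12,800 square feet; provides massage or bodywork services → Regulatory Certificate not required.
§9.7 floor area 10,000 square feet > 8,100 square feet; closes 6:00 PM, at/before 9:00 PM → Small Premises Permit not required.

Municipal Authorization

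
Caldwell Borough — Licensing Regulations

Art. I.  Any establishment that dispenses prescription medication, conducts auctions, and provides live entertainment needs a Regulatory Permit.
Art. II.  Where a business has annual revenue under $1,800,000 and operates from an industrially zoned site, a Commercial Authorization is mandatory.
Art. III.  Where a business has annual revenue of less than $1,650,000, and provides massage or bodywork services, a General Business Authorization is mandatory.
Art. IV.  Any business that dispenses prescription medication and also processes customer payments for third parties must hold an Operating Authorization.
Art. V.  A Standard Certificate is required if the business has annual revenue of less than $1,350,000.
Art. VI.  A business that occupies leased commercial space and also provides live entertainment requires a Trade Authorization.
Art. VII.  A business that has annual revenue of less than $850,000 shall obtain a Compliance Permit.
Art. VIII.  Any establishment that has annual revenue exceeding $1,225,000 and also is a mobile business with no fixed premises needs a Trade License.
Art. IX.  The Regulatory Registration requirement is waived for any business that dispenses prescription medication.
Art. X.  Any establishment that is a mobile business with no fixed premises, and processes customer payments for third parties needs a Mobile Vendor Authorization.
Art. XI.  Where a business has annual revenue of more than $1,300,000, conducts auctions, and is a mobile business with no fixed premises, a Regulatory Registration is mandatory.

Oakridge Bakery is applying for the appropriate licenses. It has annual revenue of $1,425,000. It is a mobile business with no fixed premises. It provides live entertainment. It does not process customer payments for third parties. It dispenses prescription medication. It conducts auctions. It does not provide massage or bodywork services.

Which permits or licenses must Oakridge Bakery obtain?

Regulatory Permit, Trade License

Art. I. dispenses prescription medication; conducts auctions; provides live entertainment → Regulatory Permit required.
Art. II. revenue $1,425,000 < $1,800,000; is a mobile business with no fixed premises (not: operates from an industrially zoned site) → Commercial Authorization not required.
Art. III. revenue $1,425,000 < $1,650,000; does not provide massage or bodywork services → General Business Authorization not required.
Art. IV. dispenses prescription medication; does not process customer payments for third parties → Operating Authorization not required.
Art. V. revenue $1,425,000 ≥ $1,350,000 → Standard Certificate not required.
Art. VI. is a mobile business with no fixed premises (not: occupies leased commercial space); provides live entertainment → Trade Authorization not required.
Art. VII. revenue $1,425,000 ≥ $850,000 → Compliance Permit not required.
Art. VIII. revenue $1,425,000 > $1,225,000; is a mobile business with no fixed premises → Trade License required.
Art. IX. dispenses prescription medication → exempt from Regulatory Registration.
Art. X. is a mobile business with no fixed premises; does not process customer payments for third parties → Mobile Vendor Authorization not required.
Art. XI. revenue $1,425,000 > $1,300,000; conducts auctions; is a mobile business with no fixed premises → Regulatory Registration required.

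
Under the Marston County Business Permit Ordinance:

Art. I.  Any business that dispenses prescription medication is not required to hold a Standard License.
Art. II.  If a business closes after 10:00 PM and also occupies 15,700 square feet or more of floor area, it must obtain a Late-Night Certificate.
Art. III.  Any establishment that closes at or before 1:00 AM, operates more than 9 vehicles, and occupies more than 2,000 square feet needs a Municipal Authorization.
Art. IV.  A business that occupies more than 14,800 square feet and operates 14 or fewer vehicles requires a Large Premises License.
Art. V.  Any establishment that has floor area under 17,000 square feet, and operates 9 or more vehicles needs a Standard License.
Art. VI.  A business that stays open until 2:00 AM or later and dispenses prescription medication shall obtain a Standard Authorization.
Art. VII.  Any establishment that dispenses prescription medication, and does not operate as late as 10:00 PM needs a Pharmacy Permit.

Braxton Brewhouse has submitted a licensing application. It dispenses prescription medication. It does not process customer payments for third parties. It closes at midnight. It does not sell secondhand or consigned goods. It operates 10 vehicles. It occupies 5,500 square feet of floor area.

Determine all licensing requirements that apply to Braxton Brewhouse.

Art. I. dispenses prescription medication → exempt from Standard License.
Art. II. closes midnight, after 10:00 PM; floor area 5,500 square feet < 15,700 square feet → Late-Night Certificate not required.
Art. III. closes midnight, at/before 1:00 AM; vehicles 10 > 9; floor area 5,500 square feet > 2,000 square feet → Municipal Authorization required.
Art. IV. floor area 5,500 square feet ≤ 14,800 square feet; vehicles 10 ≤ 14 → Large Premises License not required.
Art. V. floor area 5,500 square feet < 17,000 square feet; vehicles 10 ≥ 9 → Standard License required.
Art. VI. closes midnight, at/before 2:00 AM; dispenses prescription medication → Standard Authorization not required.
Art. VII. dispenses prescription medication; closes midnight, after 10:00 PM → Pharmacy Permit not required.

Municipal Authorization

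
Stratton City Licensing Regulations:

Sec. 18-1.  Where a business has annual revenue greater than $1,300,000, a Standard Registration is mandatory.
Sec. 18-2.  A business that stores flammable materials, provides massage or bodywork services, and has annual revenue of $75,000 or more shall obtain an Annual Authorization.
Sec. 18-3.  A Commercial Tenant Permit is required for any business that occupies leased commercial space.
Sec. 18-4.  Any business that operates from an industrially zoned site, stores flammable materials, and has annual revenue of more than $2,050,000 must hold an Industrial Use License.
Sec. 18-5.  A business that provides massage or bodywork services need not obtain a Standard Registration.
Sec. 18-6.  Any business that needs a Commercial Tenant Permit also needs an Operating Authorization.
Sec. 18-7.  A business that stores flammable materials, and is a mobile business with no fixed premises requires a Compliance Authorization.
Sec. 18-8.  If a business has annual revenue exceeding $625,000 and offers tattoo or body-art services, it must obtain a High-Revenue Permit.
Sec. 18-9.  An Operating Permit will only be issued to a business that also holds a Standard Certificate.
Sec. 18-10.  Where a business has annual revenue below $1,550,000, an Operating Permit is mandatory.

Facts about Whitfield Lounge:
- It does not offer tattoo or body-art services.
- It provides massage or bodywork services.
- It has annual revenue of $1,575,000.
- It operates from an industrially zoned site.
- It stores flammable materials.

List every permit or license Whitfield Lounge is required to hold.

Annual Authorization

Sec. 18-1. revenue $1,575,000 > $1,300,000 → Standard Registration required.
Sec. 18-2. stores flammable materials; provides massage or bodywork services; revenue $1,575,000 ≥ $75,000 → Annual Authorization required.
Sec. 18-3. operates from an industrially zoned site (not: occupies leased commercial space) → Commercial Tenant Permit not required.
Sec. 18-4. operates from an industrially zoned site; stores flammable materials; revenue $1,575,000 ≤ $2,050,000 → Industrial Use License not required.
Sec. 18-5. provides massage or bodywork services → exempt from Standard Registration.
Sec. 18-6. Commercial Tenant Permit is not required → no effect.
Sec. 18-7. stores flammable materials; operates from an industrially zoned site (not: is a mobile business with no fixed premises) → Compliance Authorization not required.
Sec. 18-8. revenue $1,575,000 > $625,000; does not offer tattoo or body-art services → High-Revenue Permit not required.
Sec. 18-9. Operating Permit is not required → no effect.
Sec. 18-10. revenue $1,575,000 ≥ $1,550,000 → Operating Permit not required.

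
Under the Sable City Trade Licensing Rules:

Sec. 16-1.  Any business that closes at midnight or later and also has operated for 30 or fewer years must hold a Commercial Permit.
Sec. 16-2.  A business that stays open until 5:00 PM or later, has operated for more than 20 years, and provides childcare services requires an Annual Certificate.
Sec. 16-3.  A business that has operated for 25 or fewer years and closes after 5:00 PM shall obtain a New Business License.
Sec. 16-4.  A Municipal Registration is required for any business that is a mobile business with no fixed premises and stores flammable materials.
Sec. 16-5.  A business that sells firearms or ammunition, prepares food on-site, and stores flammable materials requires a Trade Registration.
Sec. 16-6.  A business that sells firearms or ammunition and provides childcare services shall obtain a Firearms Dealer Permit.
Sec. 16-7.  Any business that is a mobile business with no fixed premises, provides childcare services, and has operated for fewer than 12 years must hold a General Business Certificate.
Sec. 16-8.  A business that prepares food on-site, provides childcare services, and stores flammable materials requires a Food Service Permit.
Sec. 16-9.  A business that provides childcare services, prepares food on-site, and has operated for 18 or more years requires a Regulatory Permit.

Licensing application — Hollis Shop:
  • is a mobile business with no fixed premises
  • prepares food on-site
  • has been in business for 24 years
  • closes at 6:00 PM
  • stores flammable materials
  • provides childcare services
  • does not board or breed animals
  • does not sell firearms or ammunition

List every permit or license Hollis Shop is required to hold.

Sec. 16-1. closes 6:00 PM, at/before midnight; years in business 24 ≤ 30 → Commercial Permit not required.
Sec. 16-2. closes 6:00 PM, after 5:00 PM; years in business 24 > 20; provides childcare services → Annual Certificate required.
Sec. 16-3. years in business 24 ≤ 25; closes 6:00 PM, after 5:00 PM → New Business License required.
Sec. 16-4. is a mobile business with no fixed premises; stores flammable materials → Municipal Registration required.
Sec. 16-5. does not sell firearms or ammunition; prepares food on-site; stores flammable materials → Trade Registration not required.
Sec. 16-6. does not sell firearms or ammunition; provides childcare services → Firearms Dealer Permit not required.
Sec. 16-7. is a mobile business with no fixed premises; provides childcare services; years in business 24 ≥ 12 → General Business Certificate not required.
Sec. 16-8. prepares food on-site; provides childcare services; stores flammable materials → Food Service Permit required.
Sec. 16-9. provides childcare services; prepares food on-site; years in business 24 ≥ 18 → Regulatory Permit required.

Annual Certificate, Food Service Permit, Municipal Registration, New Business License, Regulatory Permit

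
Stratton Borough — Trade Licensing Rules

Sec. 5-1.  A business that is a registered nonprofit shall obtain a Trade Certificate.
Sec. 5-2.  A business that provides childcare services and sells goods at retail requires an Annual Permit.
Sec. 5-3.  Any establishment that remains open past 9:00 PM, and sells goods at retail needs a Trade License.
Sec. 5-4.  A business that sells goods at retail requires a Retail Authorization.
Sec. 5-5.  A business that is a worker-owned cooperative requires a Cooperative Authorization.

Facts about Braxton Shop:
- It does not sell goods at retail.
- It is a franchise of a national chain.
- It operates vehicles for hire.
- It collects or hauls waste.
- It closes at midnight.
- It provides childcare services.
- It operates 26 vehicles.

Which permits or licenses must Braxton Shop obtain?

None

Sec. 5-1. is a franchise of a national chain (not: is a registered nonprofit) → Trade Certificate not required.
Sec. 5-2. provides childcare services; does not sell goods at retail → Annual Permit not required.
Sec. 5-3. closes midnight, after 9:00 PM; does not sell goods at retail → Trade License not required.
Sec. 5-4. does not sell goods at retail → Retail Authorization not required.
Sec. 5-5. is a franchise of a national chain (not: is a worker-owned cooperative) → Cooperative Authorization not required.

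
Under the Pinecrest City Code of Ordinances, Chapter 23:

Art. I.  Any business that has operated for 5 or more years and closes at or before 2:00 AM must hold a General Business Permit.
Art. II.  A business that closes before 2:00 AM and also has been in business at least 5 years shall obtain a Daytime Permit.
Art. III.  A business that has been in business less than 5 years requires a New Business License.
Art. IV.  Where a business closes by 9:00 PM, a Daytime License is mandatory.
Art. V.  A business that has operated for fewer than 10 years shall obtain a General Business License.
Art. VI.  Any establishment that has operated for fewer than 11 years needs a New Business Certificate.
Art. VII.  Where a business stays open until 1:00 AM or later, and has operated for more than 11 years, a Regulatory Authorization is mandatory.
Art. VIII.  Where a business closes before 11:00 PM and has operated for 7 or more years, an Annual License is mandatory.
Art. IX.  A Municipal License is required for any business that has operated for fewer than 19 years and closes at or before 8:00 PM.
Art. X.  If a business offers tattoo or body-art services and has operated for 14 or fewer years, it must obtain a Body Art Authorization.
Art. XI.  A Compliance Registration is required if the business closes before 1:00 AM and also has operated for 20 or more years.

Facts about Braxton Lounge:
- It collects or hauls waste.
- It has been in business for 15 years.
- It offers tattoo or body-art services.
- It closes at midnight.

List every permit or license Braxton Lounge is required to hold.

Daytime Permit, General Business Permit

Art. I. years in business 15 ≥ 5; closes midnight, at/before 2:00 AM → General Business Permit required.
Art. II. closes midnight, at/before 2:00 AM; years in business 15 ≥ 5 → Daytime Permit required.
Art. III. years in business 15 ≥ 5 → New Business License not required.
Art. IV. closes midnight, after 9:00 PM → Daytime License not required.
Art. V. years in business 15 ≥ 10 → General Business License not required.
Art. VI. years in business 15 ≥ 11 → New Business Certificate not required.
Art. VII. closes midnight, at/before 1:00 AM; years in business 15 > 11 → Regulatory Authorization not required.
Art. VIII. closes midnight, after 11:00 PM; years in business 15 ≥ 7 → Annual License not required.
Art. IX. years in business 15 < 19; closes midnight, after 8:00 PM → Municipal License not required.
Art. X. offers tattoo or body-art services; years in business 15 > 14 → Body Art Authorization not required.
Art. XI. closes midnight, at/before 1:00 AM; years in business 15 < 20 → Compliance Registration not required.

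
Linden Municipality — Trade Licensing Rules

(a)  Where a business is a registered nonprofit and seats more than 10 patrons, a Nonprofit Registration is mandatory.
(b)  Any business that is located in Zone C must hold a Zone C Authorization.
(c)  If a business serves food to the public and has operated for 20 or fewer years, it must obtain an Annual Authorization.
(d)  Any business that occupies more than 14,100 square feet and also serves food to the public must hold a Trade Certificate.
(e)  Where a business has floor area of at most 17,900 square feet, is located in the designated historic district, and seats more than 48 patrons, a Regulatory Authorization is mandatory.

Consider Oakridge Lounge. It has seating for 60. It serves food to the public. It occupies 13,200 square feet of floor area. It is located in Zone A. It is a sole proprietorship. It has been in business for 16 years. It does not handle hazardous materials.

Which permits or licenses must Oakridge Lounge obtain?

(a) is a sole proprietorship (not: is a registered nonprofit); seating 60 > 10 → Nonprofit Registration not required.
(b) is located in Zone A (not: is located in Zone C) → Zone C Authorization not required.
(c) serves food to the public; years in business 16 ≤ 20 → Annual Authorization required.
(d) floor area 13,200 square feet ≤ 14,100 square feet; serves food to the public → Trade Certificate not required.
(e) floor area 13,200 square feet ≤ 17,900 square feet; is located in Zone A (not: is located in the designated historic district); seating 60 > 48 → Regulatory Authorization not required.

Annual Authorization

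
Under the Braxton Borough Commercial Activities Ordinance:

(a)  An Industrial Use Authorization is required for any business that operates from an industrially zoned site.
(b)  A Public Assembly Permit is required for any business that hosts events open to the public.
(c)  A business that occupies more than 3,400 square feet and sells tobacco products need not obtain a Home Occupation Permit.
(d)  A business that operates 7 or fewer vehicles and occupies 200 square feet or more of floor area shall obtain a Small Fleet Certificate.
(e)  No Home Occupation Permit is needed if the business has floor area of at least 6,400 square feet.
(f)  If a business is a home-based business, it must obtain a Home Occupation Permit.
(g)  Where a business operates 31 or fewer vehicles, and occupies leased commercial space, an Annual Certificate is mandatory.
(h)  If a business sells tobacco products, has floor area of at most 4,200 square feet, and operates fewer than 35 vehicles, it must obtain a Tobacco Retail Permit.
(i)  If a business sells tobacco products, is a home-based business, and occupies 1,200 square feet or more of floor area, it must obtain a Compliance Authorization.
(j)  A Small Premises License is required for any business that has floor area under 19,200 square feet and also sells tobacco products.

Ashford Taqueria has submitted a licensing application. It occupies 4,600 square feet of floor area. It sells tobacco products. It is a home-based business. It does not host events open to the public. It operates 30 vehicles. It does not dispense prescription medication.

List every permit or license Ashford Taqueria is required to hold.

Compliance Authorization, Small Premises License

(a) is a home-based business (not: operates from an industrially zoned site) → Industrial Use Authorization not required.
(b) does not host events open to the public → Public Assembly Permit not required.
(c) floor area 4,600 square feet > 3,400 square feet; sells tobacco products → exempt from Home Occupation Permit.
(d) vehicles 30 > 7; floor area 4,600 square feet ≥ 200 square feet → Small Fleet Certificate not required.
(e) floor area 4,600 square feet < 6,400 square feet → Home Occupation Permit exemption does not apply.
(f) is a home-based business → Home Occupation Permit required.
(g) vehicles 30 ≤ 31; is a home-based business (not: occupies leased commercial space) → Annual Certificate not required.
(h) sells tobacco products; floor area 4,600 square feet > 4,200 square feet; vehicles 30 < 35 → Tobacco Retail Permit not required.
(i) sells tobacco products; is a home-based business; floor area 4,600 square feet ≥ 1,200 square feet → Compliance Authorization required.
(j) floor area 4,600 square feet < 19,200 square feet; sells tobacco products → Small Premises License required.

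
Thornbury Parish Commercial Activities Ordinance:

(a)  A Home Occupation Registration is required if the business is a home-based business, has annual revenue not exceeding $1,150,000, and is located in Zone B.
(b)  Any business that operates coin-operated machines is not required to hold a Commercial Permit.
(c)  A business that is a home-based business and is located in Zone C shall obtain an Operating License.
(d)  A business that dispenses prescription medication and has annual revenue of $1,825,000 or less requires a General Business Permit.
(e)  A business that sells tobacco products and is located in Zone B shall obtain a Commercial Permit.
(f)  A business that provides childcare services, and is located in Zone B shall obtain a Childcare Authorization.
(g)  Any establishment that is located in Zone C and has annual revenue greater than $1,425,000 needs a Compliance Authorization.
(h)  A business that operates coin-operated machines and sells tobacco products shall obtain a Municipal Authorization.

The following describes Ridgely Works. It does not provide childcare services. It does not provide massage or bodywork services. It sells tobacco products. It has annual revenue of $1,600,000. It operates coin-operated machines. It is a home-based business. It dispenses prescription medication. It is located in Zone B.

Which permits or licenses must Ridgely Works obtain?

(a) is a home-based business; revenue $1,600,000 > $1,150,000; is located in Zone B → Home Occupation Registration not required.
(b) operates coin-operated machines → exempt from Commercial Permit.
(c) is a home-based business; is located in Zone B (not: is located in Zone C) → Operating License not required.
(d) dispenses prescription medication; revenue $1,600,000 ≤ $1,825,000 → General Business Permit required.
(e) sells tobacco products; is located in Zone B → Commercial Permit required.
(f) does not provide childcare services; is located in Zone B → Childcare Authorization not required.
(g) is located in Zone B (not: is located in Zone C); revenue $1,600,000 > $1,425,000 → Compliance Authorization not required.
(h) operates coin-operated machines; sells tobacco products → Municipal Authorization required.

General Business Permit, Municipal Authorization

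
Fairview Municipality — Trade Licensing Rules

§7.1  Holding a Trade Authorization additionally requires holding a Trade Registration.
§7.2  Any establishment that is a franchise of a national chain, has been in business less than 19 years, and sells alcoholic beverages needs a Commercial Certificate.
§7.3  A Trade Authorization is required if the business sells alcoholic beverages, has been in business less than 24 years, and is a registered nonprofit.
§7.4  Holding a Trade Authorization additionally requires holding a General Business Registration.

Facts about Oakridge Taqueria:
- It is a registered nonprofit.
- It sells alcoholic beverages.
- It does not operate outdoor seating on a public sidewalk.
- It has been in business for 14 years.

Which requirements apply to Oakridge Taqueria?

§7.1 Trade Authorization is required → Trade Registration also required.
§7.2 is a registered nonprofit (not: is a franchise of a national chain); years in business 14 < 19; sells alcoholic beverages → Commercial Certificate not required.
§7.3 sells alcoholic beverages; years in business 14 < 24; is a registered nonprofit → Trade Authorization required.
§7.4 Trade Authorization is required → General Business Registration also required.

General Business Registration, Trade Authorization, Trade Registration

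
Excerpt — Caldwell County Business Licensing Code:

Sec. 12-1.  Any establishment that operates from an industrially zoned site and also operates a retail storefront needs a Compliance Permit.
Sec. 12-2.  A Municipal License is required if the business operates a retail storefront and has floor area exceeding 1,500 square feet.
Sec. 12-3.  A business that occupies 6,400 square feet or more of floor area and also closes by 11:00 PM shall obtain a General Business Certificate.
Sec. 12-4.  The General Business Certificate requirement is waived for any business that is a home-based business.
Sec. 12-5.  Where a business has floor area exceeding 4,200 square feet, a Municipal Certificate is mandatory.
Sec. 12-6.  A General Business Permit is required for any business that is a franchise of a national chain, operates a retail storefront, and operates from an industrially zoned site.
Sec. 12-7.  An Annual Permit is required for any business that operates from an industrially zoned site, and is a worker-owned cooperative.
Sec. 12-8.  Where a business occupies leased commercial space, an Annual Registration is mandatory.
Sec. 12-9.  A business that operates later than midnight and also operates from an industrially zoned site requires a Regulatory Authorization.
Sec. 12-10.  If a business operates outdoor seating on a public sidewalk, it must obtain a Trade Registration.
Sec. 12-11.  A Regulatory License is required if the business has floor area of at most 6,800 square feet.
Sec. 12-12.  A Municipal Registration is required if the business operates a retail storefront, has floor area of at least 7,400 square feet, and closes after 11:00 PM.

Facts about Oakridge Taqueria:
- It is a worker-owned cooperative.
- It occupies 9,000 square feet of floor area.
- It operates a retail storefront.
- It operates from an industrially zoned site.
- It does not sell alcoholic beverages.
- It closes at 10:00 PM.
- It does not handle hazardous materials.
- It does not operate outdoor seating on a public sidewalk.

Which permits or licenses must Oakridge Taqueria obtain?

Sec. 12-1. operates from an industrially zoned site; operates a retail storefront → Compliance Permit required.
Sec. 12-2. operates a retail storefront; floor area 9,000 square feet > 1,500 square feet → Municipal License required.
Sec. 12-3. floor area 9,000 square feet ≥ 6,400 square feet; closes 10:00 PM, at/before 11:00 PM → General Business Certificate required.
Sec. 12-4. operates from an industrially zoned site (not: is a home-based business) → General Business Certificate exemption does not apply.
Sec. 12-5. floor area 9,000 square feet > 4,200 square feet → Municipal Certificate required.
Sec. 12-6. is a worker-owned cooperative (not: is a franchise of a national chain); operates a retail storefront; operates from an industrially zoned site → General Business Permit not required.
Sec. 12-7. operates from an industrially zoned site; is a worker-owned cooperative → Annual Permit required.
Sec. 12-8. operates from an industrially zoned site (not: occupies leased commercial space) → Annual Registration not required.
Sec. 12-9. closes 10:00 PM, at/before midnight; operates from an industrially zoned site → Regulatory Authorization not required.
Sec. 12-10. does not operate outdoor seating on a public sidewalk → Trade Registration not required.
Sec. 12-11. floor area 9,000 square feet > 6,800 square feet → Regulatory License not required.
Sec. 12-12. operates a retail storefront; floor area 9,000 square feet ≥ 7,400 square feet; closes 10:00 PM, at/before 11:00 PM → Municipal Registration not required.

Annual Permit, Compliance Permit, General Business Certificate, Municipal Certificate, Municipal License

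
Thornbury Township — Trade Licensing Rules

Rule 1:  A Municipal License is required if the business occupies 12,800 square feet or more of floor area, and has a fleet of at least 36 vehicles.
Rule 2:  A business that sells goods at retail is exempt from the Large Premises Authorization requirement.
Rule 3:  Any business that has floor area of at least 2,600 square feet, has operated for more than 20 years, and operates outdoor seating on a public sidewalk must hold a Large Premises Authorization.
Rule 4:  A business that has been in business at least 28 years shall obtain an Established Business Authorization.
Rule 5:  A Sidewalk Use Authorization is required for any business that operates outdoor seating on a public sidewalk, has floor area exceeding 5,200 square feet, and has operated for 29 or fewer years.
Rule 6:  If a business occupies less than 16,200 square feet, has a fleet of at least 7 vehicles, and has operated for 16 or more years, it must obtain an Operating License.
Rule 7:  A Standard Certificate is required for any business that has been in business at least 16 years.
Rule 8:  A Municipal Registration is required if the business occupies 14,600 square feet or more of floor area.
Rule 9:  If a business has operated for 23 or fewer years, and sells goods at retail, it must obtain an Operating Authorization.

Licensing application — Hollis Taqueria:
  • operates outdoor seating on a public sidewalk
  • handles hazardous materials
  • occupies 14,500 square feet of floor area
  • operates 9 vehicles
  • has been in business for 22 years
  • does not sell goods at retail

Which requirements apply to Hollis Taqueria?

Large Premises Authorization, Operating License, Sidewalk Use Authorization, Standard Certificate

Rule 1: floor area 14,500 square feet ≥ 12,800 square feet; vehicles 9 < 36 → Municipal License not required.
Rule 2: does not sell goods at retail → Large Premises Authorization exemption does not apply.
Rule 3: floor area 14,500 square feet ≥ 2,600 square feet; years in business 22 > 20; operates outdoor seating on a public sidewalk → Large Premises Authorization required.
Rule 4: years in business 22 < 28 → Established Business Authorization not required.
Rule 5: operates outdoor seating on a public sidewalk; floor area 14,500 square feet > 5,200 square feet; years in business 22 ≤ 29 → Sidewalk Use Authorization required.
Rule 6: floor area 14,500 square feet < 16,200 square feet; vehicles 9 ≥ 7; years in business 22 ≥ 16 → Operating License required.
Rule 7: years in business 22 ≥ 16 → Standard Certificate required.
Rule 8: floor area 14,500 square feet < 14,600 square feet → Municipal Registration not required.
Rule 9: years in business 22 ≤ 23; does not sell goods at retail → Operating Authorization not required.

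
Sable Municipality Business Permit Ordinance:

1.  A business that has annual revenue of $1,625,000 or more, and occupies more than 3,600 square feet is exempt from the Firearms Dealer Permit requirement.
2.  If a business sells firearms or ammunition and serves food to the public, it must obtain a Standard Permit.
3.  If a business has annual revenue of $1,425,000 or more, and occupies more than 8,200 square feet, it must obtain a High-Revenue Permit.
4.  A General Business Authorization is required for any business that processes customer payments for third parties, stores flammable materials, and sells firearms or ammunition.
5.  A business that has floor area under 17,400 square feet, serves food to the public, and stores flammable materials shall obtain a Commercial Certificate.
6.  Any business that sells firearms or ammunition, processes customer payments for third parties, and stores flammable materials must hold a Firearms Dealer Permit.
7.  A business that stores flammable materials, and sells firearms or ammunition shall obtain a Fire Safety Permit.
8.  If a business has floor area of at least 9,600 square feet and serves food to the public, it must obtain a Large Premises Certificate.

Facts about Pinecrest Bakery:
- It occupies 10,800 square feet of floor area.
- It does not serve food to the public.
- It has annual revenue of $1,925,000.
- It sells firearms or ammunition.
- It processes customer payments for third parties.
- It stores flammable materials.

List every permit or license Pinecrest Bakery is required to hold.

1. revenue $1,925,000 ≥ $1,625,000; floor area 10,800 square feet > 3,600 square feet → exempt from Firearms Dealer Permit.
2. sells firearms or ammunition; does not serve food to the public → Standard Permit not required.
3. revenue $1,925,000 ≥ $1,425,000; floor area 10,800 square feet > 8,200 square feet → High-Revenue Permit required.
4. processes customer payments for third parties; stores flammable materials; sells firearms or ammunition → General Business Authorization required.
5. floor area 10,800 square feet < 17,400 square feet; does not serve food to the public; stores flammable materials → Commercial Certificate not required.
6. sells firearms or ammunition; processes customer payments for third parties; stores flammable materials → Firearms Dealer Permit required.
7. stores flammable materials; sells firearms or ammunition → Fire Safety Permit required.
8. floor area 10,800 square feet ≥ 9,600 square feet; does not serve food to the public → Large Premises Certificate not required.

Fire Safety Permit, General Business Authorization, High-Revenue Permit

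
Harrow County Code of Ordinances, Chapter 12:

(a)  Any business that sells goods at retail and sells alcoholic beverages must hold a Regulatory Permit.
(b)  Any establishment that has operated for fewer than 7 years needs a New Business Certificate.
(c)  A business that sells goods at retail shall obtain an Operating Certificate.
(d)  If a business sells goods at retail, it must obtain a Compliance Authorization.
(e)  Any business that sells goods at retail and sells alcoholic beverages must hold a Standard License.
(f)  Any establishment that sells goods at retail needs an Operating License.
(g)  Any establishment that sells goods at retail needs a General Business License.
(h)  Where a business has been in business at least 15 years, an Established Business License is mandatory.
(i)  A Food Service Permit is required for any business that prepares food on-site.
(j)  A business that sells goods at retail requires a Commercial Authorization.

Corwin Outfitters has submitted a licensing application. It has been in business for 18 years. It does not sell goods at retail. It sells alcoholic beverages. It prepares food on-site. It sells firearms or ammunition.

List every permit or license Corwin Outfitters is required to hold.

Established Business License, Food Service Permit

(a) does not sell goods at retail; sells alcoholic beverages → Regulatory Permit not required.
(b) years in business 18 ≥ 7 → New Business Certificate not required.
(c) does not sell goods at retail → Operating Certificate not required.
(d) does not sell goods at retail → Compliance Authorization not required.
(e) does not sell goods at retail; sells alcoholic beverages → Standard License not required.
(f) does not sell goods at retail → Operating License not required.
(g) does not sell goods at retail → General Business License not required.
(h) years in business 18 ≥ 15 → Established Business License required.
(i) prepares food on-site → Food Service Permit required.
(j) does not sell goods at retail → Commercial Authorization not required.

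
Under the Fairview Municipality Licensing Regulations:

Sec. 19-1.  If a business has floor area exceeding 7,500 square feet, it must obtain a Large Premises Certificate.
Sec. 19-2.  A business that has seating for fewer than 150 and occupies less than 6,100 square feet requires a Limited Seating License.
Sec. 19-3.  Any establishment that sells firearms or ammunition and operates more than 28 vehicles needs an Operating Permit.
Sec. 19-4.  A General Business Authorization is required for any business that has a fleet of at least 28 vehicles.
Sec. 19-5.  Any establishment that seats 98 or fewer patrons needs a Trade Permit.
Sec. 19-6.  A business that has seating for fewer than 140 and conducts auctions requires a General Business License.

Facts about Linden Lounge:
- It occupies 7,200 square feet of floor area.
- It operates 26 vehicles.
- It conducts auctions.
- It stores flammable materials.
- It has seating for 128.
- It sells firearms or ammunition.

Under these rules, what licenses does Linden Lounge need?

General Business License

Sec. 19-1. floor area 7,200 square feet ≤ 7,500 square feet → Large Premises Certificate not required.
Sec. 19-2. seating 128 < 150; floor area 7,200 square feet ≥ 6,100 square feet → Limited Seating License not required.
Sec. 19-3. sells firearms or ammunition; vehicles 26 ≤ 28 → Operating Permit not required.
Sec. 19-4. vehicles 26 < 28 → General Business Authorization not required.
Sec. 19-5. seating 128 > 98 → Trade Permit not required.
Sec. 19-6. seating 128 < 140; conducts auctions → General Business License required.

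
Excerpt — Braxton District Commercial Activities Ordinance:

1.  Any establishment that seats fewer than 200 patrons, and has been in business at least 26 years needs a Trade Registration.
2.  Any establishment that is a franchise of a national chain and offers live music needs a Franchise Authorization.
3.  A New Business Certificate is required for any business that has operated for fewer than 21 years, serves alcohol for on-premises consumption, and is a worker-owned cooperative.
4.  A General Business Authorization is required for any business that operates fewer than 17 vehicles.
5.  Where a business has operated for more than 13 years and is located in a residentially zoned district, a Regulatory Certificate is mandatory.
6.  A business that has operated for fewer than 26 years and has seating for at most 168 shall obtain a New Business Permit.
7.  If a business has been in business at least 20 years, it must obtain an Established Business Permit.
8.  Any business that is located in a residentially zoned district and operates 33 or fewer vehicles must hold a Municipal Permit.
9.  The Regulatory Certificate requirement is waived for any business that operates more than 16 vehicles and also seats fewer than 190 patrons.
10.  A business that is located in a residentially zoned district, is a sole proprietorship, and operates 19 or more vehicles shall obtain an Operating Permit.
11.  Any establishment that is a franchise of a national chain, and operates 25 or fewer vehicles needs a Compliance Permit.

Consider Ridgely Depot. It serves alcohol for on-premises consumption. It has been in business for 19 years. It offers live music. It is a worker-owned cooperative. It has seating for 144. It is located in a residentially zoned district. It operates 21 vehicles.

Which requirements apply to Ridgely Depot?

1. seating 144 < 200; years in business 19 < 26 → Trade Registration not required.
2. is a worker-owned cooperative (not: is a franchise of a national chain); offers live music → Franchise Authorization not required.
3. years in business 19 < 21; serves alcohol for on-premises consumption; is a worker-owned cooperative → New Business Certificate required.
4. vehicles 21 ≥ 17 → General Business Authorization not required.
5. years in business 19 > 13; is located in a residentially zoned district → Regulatory Certificate required.
6. years in business 19 < 26; seating 144 ≤ 168 → New Business Permit required.
7. years in business 19 < 20 → Established Business Permit not required.
8. is located in a residentially zoned district; vehicles 21 ≤ 33 → Municipal Permit required.
9. vehicles 21 > 16; seating 144 < 190 → exempt from Regulatory Certificate.
10. is located in a residentially zoned district; is a worker-owned cooperative (not: is a sole proprietorship); vehicles 21 ≥ 19 → Operating Permit not required.
11. is a worker-owned cooperative (not: is a franchise of a national chain); vehicles 21 ≤ 25 → Compliance Permit not required.

Municipal Permit, New Business Certificate, New Business Permit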